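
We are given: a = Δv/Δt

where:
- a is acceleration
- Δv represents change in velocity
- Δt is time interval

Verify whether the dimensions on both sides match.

Yes

a (acceleration) has dimensions [L T^-2].
Δv (change in velocity) has dimensions [L T^-1].
Δt (time interval) has dimensions [T].

Left side: [L T^-2]
Right side: [L T^-2]

Both sides have the same dimensions, so the equation is dimensionally consistent.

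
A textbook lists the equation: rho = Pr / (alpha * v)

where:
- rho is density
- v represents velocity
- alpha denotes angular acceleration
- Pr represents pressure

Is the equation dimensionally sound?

No

rho (density) has dimensions [L^-3 M].
v (velocity) has dimensions [L T^-1].
alpha (angular acceleration) has dimensions [T^-2].
Pr (pressure) has dimensions [L^-1 M T^-2].

Left side: [L^-3 M]
Right side: [L^-2 M T]

The two sides have different dimensions, so the equation is NOT dimensionally consistent.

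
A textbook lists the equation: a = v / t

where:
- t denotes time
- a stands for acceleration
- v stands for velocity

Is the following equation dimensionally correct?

Yes

t (time) has dimensions [T].
a (acceleration) has dimensions [L T^-2].
v (velocity) has dimensions [L T^-1].

Left side: [L T^-2]
Right side: [L T^-2]

Both sides have the same dimensions, so the equation is dimensionally consistent.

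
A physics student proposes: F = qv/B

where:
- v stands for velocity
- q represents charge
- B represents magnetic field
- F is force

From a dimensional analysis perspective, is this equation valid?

No

v (velocity) has dimensions [L T^-1].
q (charge) has dimensions [I T].
B (magnetic field) has dimensions [I^-1 M T^-2].
F (force) has dimensions [L M T^-2].

Left side: [L M T^-2]
Right side: [I^2 L M^-1 T^2]

The two sides have different dimensions, so the equation is NOT dimensionally consistent.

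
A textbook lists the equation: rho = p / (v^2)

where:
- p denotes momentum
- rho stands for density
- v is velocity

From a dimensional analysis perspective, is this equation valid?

No

p (momentum) has dimensions [L M T^-1].
rho (density) has dimensions [L^-3 M].
v (velocity) has dimensions [L T^-1].

Left side: [L^-3 M]
Right side: [L^-1 M T]

The two sides have different dimensions, so the equation is NOT dimensionally consistent.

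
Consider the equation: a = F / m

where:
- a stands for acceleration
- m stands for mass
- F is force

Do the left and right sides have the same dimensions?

Yes

a (acceleration) has dimensions [L T^-2].
m (mass) has dimensions [M].
F (force) has dimensions [L M T^-2].

Left side: [L T^-2]
Right side: [L T^-2]

Both sides have the same dimensions, so the equation is dimensionally consistent.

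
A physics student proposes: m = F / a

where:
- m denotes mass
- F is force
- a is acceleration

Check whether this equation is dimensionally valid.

Yes

m (mass) has dimensions [M].
F (force) has dimensions [L M T^-2].
a (acceleration) has dimensions [L T^-2].

Left side: [M]
Right side: [M]

Both sides have the same dimensions, so the equation is dimensionally consistent.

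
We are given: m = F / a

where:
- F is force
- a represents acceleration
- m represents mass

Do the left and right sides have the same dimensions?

Yes

F (force) has dimensions [L M T^-2].
a (acceleration) has dimensions [L T^-2].
m (mass) has dimensions [M].

Left side: [M]
Right side: [M]

Both sides have the same dimensions, so the equation is dimensionally consistent.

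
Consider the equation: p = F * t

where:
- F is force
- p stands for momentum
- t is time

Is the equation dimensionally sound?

Yes

F (force) has dimensions [L M T^-2].
p (momentum) has dimensions [L M T^-1].
t (time) has dimensions [T].

Left side: [L M T^-1]
Right side: [L M T^-1]

Both sides have the same dimensions, so the equation is dimensionally consistent.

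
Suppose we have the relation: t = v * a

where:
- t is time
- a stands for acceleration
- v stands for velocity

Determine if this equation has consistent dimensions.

No

t (time) has dimensions [T].
a (acceleration) has dimensions [L T^-2].
v (velocity) has dimensions [L T^-1].

Left side: [T]
Right side: [L^2 T^-3]

The two sides have different dimensions, so the equation is NOT dimensionally consistent.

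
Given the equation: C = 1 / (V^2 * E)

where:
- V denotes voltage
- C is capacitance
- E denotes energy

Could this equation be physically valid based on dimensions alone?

No

V (voltage) has dimensions [I^-1 L^2 M T^-3].
C (capacitance) has dimensions [I^2 L^-2 M^-1 T^4].
E (energy) has dimensions [L^2 M T^-2].

Left side: [I^2 L^-2 M^-1 T^4]
Right side: [I^2 L^-6 M^-3 T^8]

The two sides have different dimensions, so the equation is NOT dimensionally consistent.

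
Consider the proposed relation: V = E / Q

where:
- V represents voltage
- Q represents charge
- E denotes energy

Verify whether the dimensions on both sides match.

Yes

V (voltage) has dimensions [I^-1 L^2 M T^-3].
Q (charge) has dimensions [I T].
E (energy) has dimensions [L^2 M T^-2].

Left side: [I^-1 L^2 M T^-3]
Right side: [I^-1 L^2 M T^-3]

Both sides have the same dimensions, so the equation is dimensionally consistent.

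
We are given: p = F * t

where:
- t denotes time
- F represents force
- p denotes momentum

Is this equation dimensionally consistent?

Yes

t (time) has dimensions [T].
F (force) has dimensions [L M T^-2].
p (momentum) has dimensions [L M T^-1].

Left side: [L M T^-1]
Right side: [L M T^-1]

Both sides have the same dimensions, so the equation is dimensionally consistent.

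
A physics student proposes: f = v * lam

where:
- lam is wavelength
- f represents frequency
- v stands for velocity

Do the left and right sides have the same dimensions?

No

lam (wavelength) has dimensions [L].
f (frequency) has dimensions [T^-1].
v (velocity) has dimensions [L T^-1].

Left side: [T^-1]
Right side: [L^2 T^-1]

The two sides have different dimensions, so the equation is NOT dimensionally consistent.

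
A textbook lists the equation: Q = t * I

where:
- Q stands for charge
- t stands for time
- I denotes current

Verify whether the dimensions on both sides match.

Yes

Q (charge) has dimensions [I T].
t (time) has dimensions [T].
I (current) has dimensions [I].

Left side: [I T]
Right side: [I T]

Both sides have the same dimensions, so the equation is dimensionally consistent.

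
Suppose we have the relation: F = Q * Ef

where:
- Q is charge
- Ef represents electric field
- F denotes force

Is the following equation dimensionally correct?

Yes

Q (charge) has dimensions [I T].
Ef (electric field) has dimensions [I^-1 L M T^-3].
F (force) has dimensions [L M T^-2].

Left side: [L M T^-2]
Right side: [L M T^-2]

Both sides have the same dimensions, so the equation is dimensionally consistent.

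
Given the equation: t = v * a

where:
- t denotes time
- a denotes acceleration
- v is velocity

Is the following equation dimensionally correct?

No

t (time) has dimensions [T].
a (acceleration) has dimensions [L T^-2].
v (velocity) has dimensions [L T^-1].

Left side: [T]
Right side: [L^2 T^-3]

The two sides have different dimensions, so the equation is NOT dimensionally consistent.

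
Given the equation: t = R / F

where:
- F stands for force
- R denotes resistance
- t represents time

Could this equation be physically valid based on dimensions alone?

No

F (force) has dimensions [L M T^-2].
R (resistance) has dimensions [I^-2 L^2 M T^-3].
t (time) has dimensions [T].

Left side: [T]
Right side: [I^-2 L T^-1]

The two sides have different dimensions, so the equation is NOT dimensionally consistent.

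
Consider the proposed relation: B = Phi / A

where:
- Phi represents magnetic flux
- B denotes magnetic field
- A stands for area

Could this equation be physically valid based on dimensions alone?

Yes

Phi (magnetic flux) has dimensions [I^-1 L^2 M T^-2].
B (magnetic field) has dimensions [I^-1 M T^-2].
A (area) has dimensions [L^2].

Left side: [I^-1 M T^-2]
Right side: [I^-1 M T^-2]

Both sides have the same dimensions, so the equation is dimensionally consistent.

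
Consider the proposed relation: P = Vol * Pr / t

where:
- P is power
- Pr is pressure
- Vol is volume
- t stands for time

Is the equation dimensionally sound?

Yes

P (power) has dimensions [L^2 M T^-3].
Pr (pressure) has dimensions [L^-1 M T^-2].
Vol (volume) has dimensions [L^3].
t (time) has dimensions [T].

Left side: [L^2 M T^-3]
Right side: [L^2 M T^-3]

Both sides have the same dimensions, so the equation is dimensionally consistent.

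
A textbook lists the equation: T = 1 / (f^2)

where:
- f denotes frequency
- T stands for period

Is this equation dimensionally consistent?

No

f (frequency) has dimensions [T^-1].
T (period) has dimensions [T].

Left side: [T]
Right side: [T^2]

The two sides have different dimensions, so the equation is NOT dimensionally consistent.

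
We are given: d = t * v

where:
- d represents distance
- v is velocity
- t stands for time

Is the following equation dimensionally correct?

Yes

d (distance) has dimensions [L].
v (velocity) has dimensions [L T^-1].
t (time) has dimensions [T].

Left side: [L]
Right side: [L]

Both sides have the same dimensions, so the equation is dimensionally consistent.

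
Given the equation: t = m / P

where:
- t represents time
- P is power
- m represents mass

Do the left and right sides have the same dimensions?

No

t (time) has dimensions [T].
P (power) has dimensions [L^2 M T^-3].
m (mass) has dimensions [M].

Left side: [T]
Right side: [L^-2 T^3]

The two sides have different dimensions, so the equation is NOT dimensionally consistent.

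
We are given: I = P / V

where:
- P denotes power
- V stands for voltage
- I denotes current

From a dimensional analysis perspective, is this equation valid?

Yes

P (power) has dimensions [L^2 M T^-3].
V (voltage) has dimensions [I^-1 L^2 M T^-3].
I (current) has dimensions [I].

Left side: [I]
Right side: [I]

Both sides have the same dimensions, so the equation is dimensionally consistent.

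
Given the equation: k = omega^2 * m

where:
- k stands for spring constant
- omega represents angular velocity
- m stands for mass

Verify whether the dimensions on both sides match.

Yes

k (spring constant) has dimensions [M T^-2].
omega (angular velocity) has dimensions [T^-1].
m (mass) has dimensions [M].

Left side: [M T^-2]
Right side: [M T^-2]

Both sides have the same dimensions, so the equation is dimensionally consistent.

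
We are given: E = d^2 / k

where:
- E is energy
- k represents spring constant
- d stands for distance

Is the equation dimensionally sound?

No

E (energy) has dimensions [L^2 M T^-2].
k (spring constant) has dimensions [M T^-2].
d (distance) has dimensions [L].

Left side: [L^2 M T^-2]
Right side: [L^2 M^-1 T^2]

The two sides have different dimensions, so the equation is NOT dimensionally consistent.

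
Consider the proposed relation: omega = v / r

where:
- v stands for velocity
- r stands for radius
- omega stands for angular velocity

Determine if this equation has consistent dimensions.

Yes

v (velocity) has dimensions [L T^-1].
r (radius) has dimensions [L].
omega (angular velocity) has dimensions [T^-1].

Left side: [T^-1]
Right side: [T^-1]

Both sides have the same dimensions, so the equation is dimensionally consistent.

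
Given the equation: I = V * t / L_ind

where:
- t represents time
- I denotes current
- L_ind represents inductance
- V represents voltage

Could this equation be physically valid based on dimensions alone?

Yes

t (time) has dimensions [T].
I (current) has dimensions [I].
L_ind (inductance) has dimensions [I^-2 L^2 M T^-2].
V (voltage) has dimensions [I^-1 L^2 M T^-3].

Left side: [I]
Right side: [I]

Both sides have the same dimensions, so the equation is dimensionally consistent.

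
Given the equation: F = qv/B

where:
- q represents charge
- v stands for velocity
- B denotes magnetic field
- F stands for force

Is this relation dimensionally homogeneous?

No

q (charge) has dimensions [I T].
v (velocity) has dimensions [L T^-1].
B (magnetic field) has dimensions [I^-1 M T^-2].
F (force) has dimensions [L M T^-2].

Left side: [L M T^-2]
Right side: [I^2 L M^-1 T^2]

The two sides have different dimensions, so the equation is NOT dimensionally consistent.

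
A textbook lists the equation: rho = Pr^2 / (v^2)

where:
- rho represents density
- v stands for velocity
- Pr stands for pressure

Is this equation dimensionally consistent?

No

rho (density) has dimensions [L^-3 M].
v (velocity) has dimensions [L T^-1].
Pr (pressure) has dimensions [L^-1 M T^-2].

Left side: [L^-3 M]
Right side: [L^-4 M^2 T^-2]

The two sides have different dimensions, so the equation is NOT dimensionally consistent.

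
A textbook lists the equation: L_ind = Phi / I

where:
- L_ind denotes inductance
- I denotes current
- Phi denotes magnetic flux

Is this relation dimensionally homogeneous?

Yes

L_ind (inductance) has dimensions [I^-2 L^2 M T^-2].
I (current) has dimensions [I].
Phi (magnetic flux) has dimensions [I^-1 L^2 M T^-2].

Left side: [I^-2 L^2 M T^-2]
Right side: [I^-2 L^2 M T^-2]

Both sides have the same dimensions, so the equation is dimensionally consistent.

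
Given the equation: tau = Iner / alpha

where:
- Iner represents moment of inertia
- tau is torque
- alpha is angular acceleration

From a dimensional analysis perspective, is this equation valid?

No

Iner (moment of inertia) has dimensions [L^2 M].
tau (torque) has dimensions [L^2 M T^-2].
alpha (angular acceleration) has dimensions [T^-2].

Left side: [L^2 M T^-2]
Right side: [L^2 M T^2]

The two sides have different dimensions, so the equation is NOT dimensionally consistent.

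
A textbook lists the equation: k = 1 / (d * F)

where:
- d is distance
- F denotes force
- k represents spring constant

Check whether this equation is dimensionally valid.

No

d (distance) has dimensions [L].
F (force) has dimensions [L M T^-2].
k (spring constant) has dimensions [M T^-2].

Left side: [M T^-2]
Right side: [L^-2 M^-1 T^2]

The two sides have different dimensions, so the equation is NOT dimensionally consistent.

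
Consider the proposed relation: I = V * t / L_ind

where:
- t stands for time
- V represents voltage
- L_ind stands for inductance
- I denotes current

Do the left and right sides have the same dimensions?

Yes

t (time) has dimensions [T].
V (voltage) has dimensions [I^-1 L^2 M T^-3].
L_ind (inductance) has dimensions [I^-2 L^2 M T^-2].
I (current) has dimensions [I].

Left side: [I]
Right side: [I]

Both sides have the same dimensions, so the equation is dimensionally consistent.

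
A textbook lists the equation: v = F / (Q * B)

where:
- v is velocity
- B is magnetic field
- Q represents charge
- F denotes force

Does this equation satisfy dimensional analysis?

Yes

v (velocity) has dimensions [L T^-1].
B (magnetic field) has dimensions [I^-1 M T^-2].
Q (charge) has dimensions [I T].
F (force) has dimensions [L M T^-2].

Left side: [L T^-1]
Right side: [L T^-1]

Both sides have the same dimensions, so the equation is dimensionally consistent.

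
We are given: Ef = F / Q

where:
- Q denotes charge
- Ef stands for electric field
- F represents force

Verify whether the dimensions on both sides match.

Yes

Q (charge) has dimensions [I T].
Ef (electric field) has dimensions [I^-1 L M T^-3].
F (force) has dimensions [L M T^-2].

Left side: [I^-1 L M T^-3]
Right side: [I^-1 L M T^-3]

Both sides have the same dimensions, so the equation is dimensionally consistent.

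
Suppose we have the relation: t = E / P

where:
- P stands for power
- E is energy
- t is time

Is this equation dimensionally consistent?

Yes

P (power) has dimensions [L^2 M T^-3].
E (energy) has dimensions [L^2 M T^-2].
t (time) has dimensions [T].

Left side: [T]
Right side: [T]

Both sides have the same dimensions, so the equation is dimensionally consistent.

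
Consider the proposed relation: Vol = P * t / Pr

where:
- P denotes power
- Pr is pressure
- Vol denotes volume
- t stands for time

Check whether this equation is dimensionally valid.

Yes

P (power) has dimensions [L^2 M T^-3].
Pr (pressure) has dimensions [L^-1 M T^-2].
Vol (volume) has dimensions [L^3].
t (time) has dimensions [T].

Left side: [L^3]
Right side: [L^3]

Both sides have the same dimensions, so the equation is dimensionally consistent.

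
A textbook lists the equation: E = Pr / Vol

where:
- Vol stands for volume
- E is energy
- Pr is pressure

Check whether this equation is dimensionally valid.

No

Vol (volume) has dimensions [L^3].
E (energy) has dimensions [L^2 M T^-2].
Pr (pressure) has dimensions [L^-1 M T^-2].

Left side: [L^2 M T^-2]
Right side: [L^-4 M T^-2]

The two sides have different dimensions, so the equation is NOT dimensionally consistent.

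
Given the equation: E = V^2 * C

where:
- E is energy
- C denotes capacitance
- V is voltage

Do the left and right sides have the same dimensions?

Yes

E (energy) has dimensions [L^2 M T^-2].
C (capacitance) has dimensions [I^2 L^-2 M^-1 T^4].
V (voltage) has dimensions [I^-1 L^2 M T^-3].

Left side: [L^2 M T^-2]
Right side: [L^2 M T^-2]

Both sides have the same dimensions, so the equation is dimensionally consistent.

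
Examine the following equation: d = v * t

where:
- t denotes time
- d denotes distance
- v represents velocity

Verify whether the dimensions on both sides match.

Yes

t (time) has dimensions [T].
d (distance) has dimensions [L].
v (velocity) has dimensions [L T^-1].

Left side: [L]
Right side: [L]

Both sides have the same dimensions, so the equation is dimensionally consistent.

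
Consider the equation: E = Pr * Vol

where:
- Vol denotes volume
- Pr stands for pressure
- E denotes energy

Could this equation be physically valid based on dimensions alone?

Yes

Vol (volume) has dimensions [L^3].
Pr (pressure) has dimensions [L^-1 M T^-2].
E (energy) has dimensions [L^2 M T^-2].

Left side: [L^2 M T^-2]
Right side: [L^2 M T^-2]

Both sides have the same dimensions, so the equation is dimensionally consistent.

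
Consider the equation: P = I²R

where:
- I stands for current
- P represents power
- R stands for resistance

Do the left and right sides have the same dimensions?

Yes

I (current) has dimensions [I].
P (power) has dimensions [L^2 M T^-3].
R (resistance) has dimensions [I^-2 L^2 M T^-3].

Left side: [L^2 M T^-3]
Right side: [L^2 M T^-3]

Both sides have the same dimensions, so the equation is dimensionally consistent.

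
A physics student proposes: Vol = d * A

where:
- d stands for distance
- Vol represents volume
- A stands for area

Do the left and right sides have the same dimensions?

Yes

d (distance) has dimensions [L].
Vol (volume) has dimensions [L^3].
A (area) has dimensions [L^2].

Left side: [L^3]
Right side: [L^3]

Both sides have the same dimensions, so the equation is dimensionally consistent.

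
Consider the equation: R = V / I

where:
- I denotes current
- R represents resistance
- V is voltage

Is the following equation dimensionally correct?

Yes

I (current) has dimensions [I].
R (resistance) has dimensions [I^-2 L^2 M T^-3].
V (voltage) has dimensions [I^-1 L^2 M T^-3].

Left side: [I^-2 L^2 M T^-3]
Right side: [I^-2 L^2 M T^-3]

Both sides have the same dimensions, so the equation is dimensionally consistent.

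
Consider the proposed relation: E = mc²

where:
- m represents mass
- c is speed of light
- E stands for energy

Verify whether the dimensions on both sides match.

Yes

m (mass) has dimensions [M].
c (speed of light) has dimensions [L T^-1].
E (energy) has dimensions [L^2 M T^-2].

Left side: [L^2 M T^-2]
Right side: [L^2 M T^-2]

Both sides have the same dimensions, so the equation is dimensionally consistent.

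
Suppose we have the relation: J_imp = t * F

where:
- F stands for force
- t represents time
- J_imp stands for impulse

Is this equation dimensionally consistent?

Yes

F (force) has dimensions [L M T^-2].
t (time) has dimensions [T].
J_imp (impulse) has dimensions [L M T^-1].

Left side: [L M T^-1]
Right side: [L M T^-1]

Both sides have the same dimensions, so the equation is dimensionally consistent.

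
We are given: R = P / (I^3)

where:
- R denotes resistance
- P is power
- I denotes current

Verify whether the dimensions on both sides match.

No

R (resistance) has dimensions [I^-2 L^2 M T^-3].
P (power) has dimensions [L^2 M T^-3].
I (current) has dimensions [I].

Left side: [I^-2 L^2 M T^-3]
Right side: [I^-3 L^2 M T^-3]

The two sides have different dimensions, so the equation is NOT dimensionally consistent.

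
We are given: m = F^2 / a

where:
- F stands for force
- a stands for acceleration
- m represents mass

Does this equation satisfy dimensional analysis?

No

F (force) has dimensions [L M T^-2].
a (acceleration) has dimensions [L T^-2].
m (mass) has dimensions [M].

Left side: [M]
Right side: [L M^2 T^-2]

The two sides have different dimensions, so the equation is NOT dimensionally consistent.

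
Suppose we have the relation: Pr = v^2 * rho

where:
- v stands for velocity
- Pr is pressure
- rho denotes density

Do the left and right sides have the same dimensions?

Yes

v (velocity) has dimensions [L T^-1].
Pr (pressure) has dimensions [L^-1 M T^-2].
rho (density) has dimensions [L^-3 M].

Left side: [L^-1 M T^-2]
Right side: [L^-1 M T^-2]

Both sides have the same dimensions, so the equation is dimensionally consistent.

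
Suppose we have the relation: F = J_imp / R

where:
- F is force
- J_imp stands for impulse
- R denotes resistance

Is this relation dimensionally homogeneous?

No

F (force) has dimensions [L M T^-2].
J_imp (impulse) has dimensions [L M T^-1].
R (resistance) has dimensions [I^-2 L^2 M T^-3].

Left side: [L M T^-2]
Right side: [I^2 L^-1 T^2]

The two sides have different dimensions, so the equation is NOT dimensionally consistent.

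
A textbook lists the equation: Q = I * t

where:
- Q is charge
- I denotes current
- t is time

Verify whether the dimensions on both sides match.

Yes

Q (charge) has dimensions [I T].
I (current) has dimensions [I].
t (time) has dimensions [T].

Left side: [I T]
Right side: [I T]

Both sides have the same dimensions, so the equation is dimensionally consistent.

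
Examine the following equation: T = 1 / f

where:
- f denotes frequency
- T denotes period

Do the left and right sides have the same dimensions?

Yes

f (frequency) has dimensions [T^-1].
T (period) has dimensions [T].

Left side: [T]
Right side: [T]

Both sides have the same dimensions, so the equation is dimensionally consistent.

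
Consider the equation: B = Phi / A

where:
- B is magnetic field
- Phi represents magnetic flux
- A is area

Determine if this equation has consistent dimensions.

Yes

B (magnetic field) has dimensions [I^-1 M T^-2].
Phi (magnetic flux) has dimensions [I^-1 L^2 M T^-2].
A (area) has dimensions [L^2].

Left side: [I^-1 M T^-2]
Right side: [I^-1 M T^-2]

Both sides have the same dimensions, so the equation is dimensionally consistent.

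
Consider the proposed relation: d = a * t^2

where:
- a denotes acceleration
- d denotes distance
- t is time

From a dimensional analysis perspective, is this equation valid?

Yes

a (acceleration) has dimensions [L T^-2].
d (distance) has dimensions [L].
t (time) has dimensions [T].

Left side: [L]
Right side: [L]

Both sides have the same dimensions, so the equation is dimensionally consistent.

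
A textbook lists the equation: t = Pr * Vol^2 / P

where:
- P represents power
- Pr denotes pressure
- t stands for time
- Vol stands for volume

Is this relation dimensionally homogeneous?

No

P (power) has dimensions [L^2 M T^-3].
Pr (pressure) has dimensions [L^-1 M T^-2].
t (time) has dimensions [T].
Vol (volume) has dimensions [L^3].

Left side: [T]
Right side: [L^3 T]

The two sides have different dimensions, so the equation is NOT dimensionally consistent.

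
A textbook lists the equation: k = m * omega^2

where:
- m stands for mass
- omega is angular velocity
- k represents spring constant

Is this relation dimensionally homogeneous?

Yes

m (mass) has dimensions [M].
omega (angular velocity) has dimensions [T^-1].
k (spring constant) has dimensions [M T^-2].

Left side: [M T^-2]
Right side: [M T^-2]

Both sides have the same dimensions, so the equation is dimensionally consistent.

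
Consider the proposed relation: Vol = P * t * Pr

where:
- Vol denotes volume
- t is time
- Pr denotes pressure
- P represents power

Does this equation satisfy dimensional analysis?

No

Vol (volume) has dimensions [L^3].
t (time) has dimensions [T].
Pr (pressure) has dimensions [L^-1 M T^-2].
P (power) has dimensions [L^2 M T^-3].

Left side: [L^3]
Right side: [L M^2 T^-4]

The two sides have different dimensions, so the equation is NOT dimensionally consistent.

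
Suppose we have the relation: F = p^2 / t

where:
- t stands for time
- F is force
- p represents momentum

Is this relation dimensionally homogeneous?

No

t (time) has dimensions [T].
F (force) has dimensions [L M T^-2].
p (momentum) has dimensions [L M T^-1].

Left side: [L M T^-2]
Right side: [L^2 M^2 T^-3]

The two sides have different dimensions, so the equation is NOT dimensionally consistent.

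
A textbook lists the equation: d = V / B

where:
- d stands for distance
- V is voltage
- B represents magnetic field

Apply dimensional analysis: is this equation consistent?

No

d (distance) has dimensions [L].
V (voltage) has dimensions [I^-1 L^2 M T^-3].
B (magnetic field) has dimensions [I^-1 M T^-2].

Left side: [L]
Right side: [L^2 T^-1]

The two sides have different dimensions, so the equation is NOT dimensionally consistent.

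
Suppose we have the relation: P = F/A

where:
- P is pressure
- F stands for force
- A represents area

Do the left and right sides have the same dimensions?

Yes

P (pressure) has dimensions [L^-1 M T^-2].
F (force) has dimensions [L M T^-2].
A (area) has dimensions [L^2].

Left side: [L^-1 M T^-2]
Right side: [L^-1 M T^-2]

Both sides have the same dimensions, so the equation is dimensionally consistent.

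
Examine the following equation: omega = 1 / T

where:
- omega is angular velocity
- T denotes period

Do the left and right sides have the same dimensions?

Yes

omega (angular velocity) has dimensions [T^-1].
T (period) has dimensions [T].

Left side: [T^-1]
Right side: [T^-1]

Both sides have the same dimensions, so the equation is dimensionally consistent.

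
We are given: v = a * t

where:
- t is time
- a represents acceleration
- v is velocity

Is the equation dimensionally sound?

Yes

t (time) has dimensions [T].
a (acceleration) has dimensions [L T^-2].
v (velocity) has dimensions [L T^-1].

Left side: [L T^-1]
Right side: [L T^-1]

Both sides have the same dimensions, so the equation is dimensionally consistent.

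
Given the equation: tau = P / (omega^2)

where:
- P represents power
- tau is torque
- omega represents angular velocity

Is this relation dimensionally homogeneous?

No

P (power) has dimensions [L^2 M T^-3].
tau (torque) has dimensions [L^2 M T^-2].
omega (angular velocity) has dimensions [T^-1].

Left side: [L^2 M T^-2]
Right side: [L^2 M T^-1]

The two sides have different dimensions, so the equation is NOT dimensionally consistent.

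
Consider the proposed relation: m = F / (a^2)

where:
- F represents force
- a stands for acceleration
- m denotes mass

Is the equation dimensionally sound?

No

F (force) has dimensions [L M T^-2].
a (acceleration) has dimensions [L T^-2].
m (mass) has dimensions [M].

Left side: [M]
Right side: [L^-1 M T^2]

The two sides have different dimensions, so the equation is NOT dimensionally consistent.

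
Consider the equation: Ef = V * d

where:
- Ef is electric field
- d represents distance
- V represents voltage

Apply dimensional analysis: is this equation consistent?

No

Ef (electric field) has dimensions [I^-1 L M T^-3].
d (distance) has dimensions [L].
V (voltage) has dimensions [I^-1 L^2 M T^-3].

Left side: [I^-1 L M T^-3]
Right side: [I^-1 L^3 M T^-3]

The two sides have different dimensions, so the equation is NOT dimensionally consistent.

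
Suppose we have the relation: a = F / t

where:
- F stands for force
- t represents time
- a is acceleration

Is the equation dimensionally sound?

No

F (force) has dimensions [L M T^-2].
t (time) has dimensions [T].
a (acceleration) has dimensions [L T^-2].

Left side: [L T^-2]
Right side: [L M T^-3]

The two sides have different dimensions, so the equation is NOT dimensionally consistent.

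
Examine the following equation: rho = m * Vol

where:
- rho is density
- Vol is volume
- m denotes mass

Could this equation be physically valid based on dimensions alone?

No

rho (density) has dimensions [L^-3 M].
Vol (volume) has dimensions [L^3].
m (mass) has dimensions [M].

Left side: [L^-3 M]
Right side: [L^3 M]

The two sides have different dimensions, so the equation is NOT dimensionally consistent.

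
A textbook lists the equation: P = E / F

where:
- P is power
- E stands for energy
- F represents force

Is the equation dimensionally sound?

No

P (power) has dimensions [L^2 M T^-3].
E (energy) has dimensions [L^2 M T^-2].
F (force) has dimensions [L M T^-2].

Left side: [L^2 M T^-3]
Right side: [L]

The two sides have different dimensions, so the equation is NOT dimensionally consistent.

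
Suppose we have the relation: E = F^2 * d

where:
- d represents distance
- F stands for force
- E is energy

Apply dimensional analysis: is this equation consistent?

No

d (distance) has dimensions [L].
F (force) has dimensions [L M T^-2].
E (energy) has dimensions [L^2 M T^-2].

Left side: [L^2 M T^-2]
Right side: [L^3 M^2 T^-4]

The two sides have different dimensions, so the equation is NOT dimensionally consistent.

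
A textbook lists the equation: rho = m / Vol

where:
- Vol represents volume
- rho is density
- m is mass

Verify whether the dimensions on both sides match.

Yes

Vol (volume) has dimensions [L^3].
rho (density) has dimensions [L^-3 M].
m (mass) has dimensions [M].

Left side: [L^-3 M]
Right side: [L^-3 M]

Both sides have the same dimensions, so the equation is dimensionally consistent.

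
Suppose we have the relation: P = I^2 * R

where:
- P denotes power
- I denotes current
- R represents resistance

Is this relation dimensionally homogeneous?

Yes

P (power) has dimensions [L^2 M T^-3].
I (current) has dimensions [I].
R (resistance) has dimensions [I^-2 L^2 M T^-3].

Left side: [L^2 M T^-3]
Right side: [L^2 M T^-3]

Both sides have the same dimensions, so the equation is dimensionally consistent.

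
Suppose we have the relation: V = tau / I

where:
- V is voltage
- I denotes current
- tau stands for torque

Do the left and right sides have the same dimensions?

No

V (voltage) has dimensions [I^-1 L^2 M T^-3].
I (current) has dimensions [I].
tau (torque) has dimensions [L^2 M T^-2].

Left side: [I^-1 L^2 M T^-3]
Right side: [I^-1 L^2 M T^-2]

The two sides have different dimensions, so the equation is NOT dimensionally consistent.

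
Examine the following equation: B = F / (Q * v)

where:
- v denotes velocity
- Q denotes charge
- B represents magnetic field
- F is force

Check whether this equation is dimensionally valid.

Yes

v (velocity) has dimensions [L T^-1].
Q (charge) has dimensions [I T].
B (magnetic field) has dimensions [I^-1 M T^-2].
F (force) has dimensions [L M T^-2].

Left side: [I^-1 M T^-2]
Right side: [I^-1 M T^-2]

Both sides have the same dimensions, so the equation is dimensionally consistent.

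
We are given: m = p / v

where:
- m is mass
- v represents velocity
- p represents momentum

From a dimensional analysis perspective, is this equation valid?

Yes

m (mass) has dimensions [M].
v (velocity) has dimensions [L T^-1].
p (momentum) has dimensions [L M T^-1].

Left side: [M]
Right side: [M]

Both sides have the same dimensions, so the equation is dimensionally consistent.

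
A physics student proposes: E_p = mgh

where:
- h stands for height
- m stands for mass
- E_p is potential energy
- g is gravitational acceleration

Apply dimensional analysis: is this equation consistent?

Yes

h (height) has dimensions [L].
m (mass) has dimensions [M].
E_p (potential energy) has dimensions [L^2 M T^-2].
g (gravitational acceleration) has dimensions [L T^-2].

Left side: [L^2 M T^-2]
Right side: [L^2 M T^-2]

Both sides have the same dimensions, so the equation is dimensionally consistent.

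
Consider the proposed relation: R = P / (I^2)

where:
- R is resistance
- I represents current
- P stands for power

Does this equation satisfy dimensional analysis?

Yes

R (resistance) has dimensions [I^-2 L^2 M T^-3].
I (current) has dimensions [I].
P (power) has dimensions [L^2 M T^-3].

Left side: [I^-2 L^2 M T^-3]
Right side: [I^-2 L^2 M T^-3]

Both sides have the same dimensions, so the equation is dimensionally consistent.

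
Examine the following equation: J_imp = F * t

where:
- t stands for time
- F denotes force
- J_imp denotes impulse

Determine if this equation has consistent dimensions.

Yes

t (time) has dimensions [T].
F (force) has dimensions [L M T^-2].
J_imp (impulse) has dimensions [L M T^-1].

Left side: [L M T^-1]
Right side: [L M T^-1]

Both sides have the same dimensions, so the equation is dimensionally consistent.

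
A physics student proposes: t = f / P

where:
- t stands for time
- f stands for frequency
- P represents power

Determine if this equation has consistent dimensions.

No

t (time) has dimensions [T].
f (frequency) has dimensions [T^-1].
P (power) has dimensions [L^2 M T^-3].

Left side: [T]
Right side: [L^-2 M^-1 T^2]

The two sides have different dimensions, so the equation is NOT dimensionally consistent.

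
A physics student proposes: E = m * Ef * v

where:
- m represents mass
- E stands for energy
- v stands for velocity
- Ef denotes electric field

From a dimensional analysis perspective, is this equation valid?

No

m (mass) has dimensions [M].
E (energy) has dimensions [L^2 M T^-2].
v (velocity) has dimensions [L T^-1].
Ef (electric field) has dimensions [I^-1 L M T^-3].

Left side: [L^2 M T^-2]
Right side: [I^-1 L^2 M^2 T^-4]

The two sides have different dimensions, so the equation is NOT dimensionally consistent.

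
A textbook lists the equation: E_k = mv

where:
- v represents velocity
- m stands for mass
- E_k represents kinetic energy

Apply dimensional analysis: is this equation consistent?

No

v (velocity) has dimensions [L T^-1].
m (mass) has dimensions [M].
E_k (kinetic energy) has dimensions [L^2 M T^-2].

Left side: [L^2 M T^-2]
Right side: [L M T^-1]

The two sides have different dimensions, so the equation is NOT dimensionally consistent.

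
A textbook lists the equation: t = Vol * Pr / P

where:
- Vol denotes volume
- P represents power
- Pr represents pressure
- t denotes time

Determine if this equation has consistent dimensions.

Yes

Vol (volume) has dimensions [L^3].
P (power) has dimensions [L^2 M T^-3].
Pr (pressure) has dimensions [L^-1 M T^-2].
t (time) has dimensions [T].

Left side: [T]
Right side: [T]

Both sides have the same dimensions, so the equation is dimensionally consistent.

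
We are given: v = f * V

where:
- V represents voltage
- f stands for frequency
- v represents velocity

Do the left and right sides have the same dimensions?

No

V (voltage) has dimensions [I^-1 L^2 M T^-3].
f (frequency) has dimensions [T^-1].
v (velocity) has dimensions [L T^-1].

Left side: [L T^-1]
Right side: [I^-1 L^2 M T^-4]

The two sides have different dimensions, so the equation is NOT dimensionally consistent.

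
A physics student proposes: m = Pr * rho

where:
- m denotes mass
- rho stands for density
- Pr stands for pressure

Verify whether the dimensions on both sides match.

No

m (mass) has dimensions [M].
rho (density) has dimensions [L^-3 M].
Pr (pressure) has dimensions [L^-1 M T^-2].

Left side: [M]
Right side: [L^-4 M^2 T^-2]

The two sides have different dimensions, so the equation is NOT dimensionally consistent.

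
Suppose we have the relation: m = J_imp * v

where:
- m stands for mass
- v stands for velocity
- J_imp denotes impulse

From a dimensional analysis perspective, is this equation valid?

No

m (mass) has dimensions [M].
v (velocity) has dimensions [L T^-1].
J_imp (impulse) has dimensions [L M T^-1].

Left side: [M]
Right side: [L^2 M T^-2]

The two sides have different dimensions, so the equation is NOT dimensionally consistent.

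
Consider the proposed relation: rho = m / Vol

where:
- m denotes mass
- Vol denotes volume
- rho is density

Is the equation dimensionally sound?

Yes

m (mass) has dimensions [M].
Vol (volume) has dimensions [L^3].
rho (density) has dimensions [L^-3 M].

Left side: [L^-3 M]
Right side: [L^-3 M]

Both sides have the same dimensions, so the equation is dimensionally consistent.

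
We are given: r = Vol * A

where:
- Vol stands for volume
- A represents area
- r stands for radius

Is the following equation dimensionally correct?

No

Vol (volume) has dimensions [L^3].
A (area) has dimensions [L^2].
r (radius) has dimensions [L].

Left side: [L]
Right side: [L^5]

The two sides have different dimensions, so the equation is NOT dimensionally consistent.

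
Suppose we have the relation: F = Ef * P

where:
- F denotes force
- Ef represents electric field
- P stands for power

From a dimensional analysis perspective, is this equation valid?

No

F (force) has dimensions [L M T^-2].
Ef (electric field) has dimensions [I^-1 L M T^-3].
P (power) has dimensions [L^2 M T^-3].

Left side: [L M T^-2]
Right side: [I^-1 L^3 M^2 T^-6]

The two sides have different dimensions, so the equation is NOT dimensionally consistent.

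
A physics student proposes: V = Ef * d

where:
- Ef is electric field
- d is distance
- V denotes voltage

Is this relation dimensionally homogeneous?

Yes

Ef (electric field) has dimensions [I^-1 L M T^-3].
d (distance) has dimensions [L].
V (voltage) has dimensions [I^-1 L^2 M T^-3].

Left side: [I^-1 L^2 M T^-3]
Right side: [I^-1 L^2 M T^-3]

Both sides have the same dimensions, so the equation is dimensionally consistent.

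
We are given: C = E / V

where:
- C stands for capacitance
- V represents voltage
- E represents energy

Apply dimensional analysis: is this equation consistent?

No

C (capacitance) has dimensions [I^2 L^-2 M^-1 T^4].
V (voltage) has dimensions [I^-1 L^2 M T^-3].
E (energy) has dimensions [L^2 M T^-2].

Left side: [I^2 L^-2 M^-1 T^4]
Right side: [I T]

The two sides have different dimensions, so the equation is NOT dimensionally consistent.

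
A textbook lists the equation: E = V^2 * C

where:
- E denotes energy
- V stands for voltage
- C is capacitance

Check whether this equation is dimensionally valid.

Yes

E (energy) has dimensions [L^2 M T^-2].
V (voltage) has dimensions [I^-1 L^2 M T^-3].
C (capacitance) has dimensions [I^2 L^-2 M^-1 T^4].

Left side: [L^2 M T^-2]
Right side: [L^2 M T^-2]

Both sides have the same dimensions, so the equation is dimensionally consistent.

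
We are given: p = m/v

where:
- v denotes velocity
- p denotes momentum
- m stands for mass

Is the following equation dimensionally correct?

No

v (velocity) has dimensions [L T^-1].
p (momentum) has dimensions [L M T^-1].
m (mass) has dimensions [M].

Left side: [L M T^-1]
Right side: [L^-1 M T]

The two sides have different dimensions, so the equation is NOT dimensionally consistent.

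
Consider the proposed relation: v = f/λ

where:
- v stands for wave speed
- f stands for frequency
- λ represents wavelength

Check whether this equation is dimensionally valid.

No

v (wave speed) has dimensions [L T^-1].
f (frequency) has dimensions [T^-1].
λ (wavelength) has dimensions [L].

Left side: [L T^-1]
Right side: [L^-1 T^-1]

The two sides have different dimensions, so the equation is NOT dimensionally consistent.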